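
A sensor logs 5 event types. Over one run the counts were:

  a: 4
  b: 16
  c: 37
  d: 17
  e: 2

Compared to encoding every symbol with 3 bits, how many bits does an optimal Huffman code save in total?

Fixed-length: 3 bits × 76 symbols = 228 bits.
Huffman merges:
combine e(2), a(4) → 6
combine 6, b(16) → 22
combine d(17), 22 → 39
combine c(37), 39 → 76
Huffman total = 6 + 22 + 39 + 76 = 143 bits.
Saving = 228 − 143 = 85 bits.

85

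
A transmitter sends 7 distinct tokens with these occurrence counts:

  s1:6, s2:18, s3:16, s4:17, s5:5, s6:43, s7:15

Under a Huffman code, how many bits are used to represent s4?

Repeatedly merge the two smallest:
merge s5(5) and s1(6): 11
merge 11 and s7(15): 26
merge s3(16) and s4(17): 33
merge s2(18) and 26: 44
merge 33 and s6(43): 76
merge 44 and 76: 120
s4's leaf is at depth 3, giving a 3-bit codeword.

3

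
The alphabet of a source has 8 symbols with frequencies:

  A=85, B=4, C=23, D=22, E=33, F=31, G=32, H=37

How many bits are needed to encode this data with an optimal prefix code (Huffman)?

Greedily combine the two least-frequent nodes:
merge B(4) and D(22): 26
merge C(23) and 26: 49
merge F(31) and G(32): 63
merge E(33) and H(37): 70
merge 49 and 63: 112
merge 70 and A(85): 155
merge 112 and 155: 267
Each symbol's bit-cost is frequency × depth; summing gives 742 bits (equivalently 26 + 49 + 63 + 70 + 112 + 155 + 267).

742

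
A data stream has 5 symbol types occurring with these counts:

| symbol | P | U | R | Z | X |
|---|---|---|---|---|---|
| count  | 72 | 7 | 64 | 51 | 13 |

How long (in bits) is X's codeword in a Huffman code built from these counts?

4

Build the tree from the bottom:
combine U(7), X(13) → 20
combine 20, Z(51) → 71
combine R(64), 71 → 135
combine P(72), 135 → 207
X sits 4 levels below the root, so its codeword is 4 bits.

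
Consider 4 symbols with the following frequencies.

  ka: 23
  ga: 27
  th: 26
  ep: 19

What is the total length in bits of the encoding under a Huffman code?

Merge the two smallest weights repeatedly:
ep(19) + ka(23) → 42
th(26) + ga(27) → 53
42 + 53 → 95
Total encoded bits = sum of merged weights = 42 + 53 + 95 = 190.

190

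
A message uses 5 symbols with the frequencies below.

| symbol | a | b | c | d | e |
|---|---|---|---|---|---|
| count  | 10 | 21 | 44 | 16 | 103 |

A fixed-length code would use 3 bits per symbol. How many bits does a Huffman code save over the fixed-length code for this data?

224

Fixed-length: 3 bits × 194 symbols = 582 bits.
Huffman merges:
combine a(10), d(16) → 26
combine b(21), 26 → 47
combine c(44), 47 → 91
combine 91, e(103) → 194
Huffman total = 26 + 47 + 91 + 194 = 358 bits.
Saving = 582 − 358 = 224 bits.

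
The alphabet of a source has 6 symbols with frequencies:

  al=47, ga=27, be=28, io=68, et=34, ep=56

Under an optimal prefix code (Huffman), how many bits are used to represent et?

3

Build the tree from the bottom:
ga(27) + be(28) → 55
et(34) + al(47) → 81
55 + ep(56) → 111
io(68) + 81 → 149
111 + 149 → 260
The subtree containing et is merged 3 times, so code length = 3.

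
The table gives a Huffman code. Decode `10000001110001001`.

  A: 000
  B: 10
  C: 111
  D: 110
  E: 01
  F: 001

Read left to right; each codeword is recognised as soon as it completes (prefix code):
  10→B | 000→A | 001→F | 110→D | 001→F | 001→F
Decoded message: BAFDFF

BAFDFF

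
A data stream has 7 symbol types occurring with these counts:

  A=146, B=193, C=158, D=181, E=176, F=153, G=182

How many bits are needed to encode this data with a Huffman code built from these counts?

Greedily combine the two least-frequent nodes:
combine A(146), F(153) → 299
combine C(158), E(176) → 334
combine D(181), G(182) → 363
combine B(193), 299 → 492
combine 334, 363 → 697
combine 492, 697 → 1189
The encoded length is the sum of every internal node's weight: 299 + 334 + 363 + 492 + 697 + 1189 = 3374 bits.

3374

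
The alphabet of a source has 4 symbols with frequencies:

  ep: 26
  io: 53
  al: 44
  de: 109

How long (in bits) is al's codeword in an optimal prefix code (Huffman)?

Huffman merges, smallest pair first:
ep(26) + al(44) → 70
io(53) + 70 → 123
de(109) + 123 → 232
al sits 3 levels below the root, so its codeword is 3 bits.

3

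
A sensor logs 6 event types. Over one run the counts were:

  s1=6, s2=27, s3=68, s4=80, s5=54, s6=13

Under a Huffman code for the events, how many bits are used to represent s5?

2

Build the tree from the bottom:
merge s1(6) and s6(13): 19
merge 19 and s2(27): 46
merge 46 and s5(54): 100
merge s3(68) and s4(80): 148
merge 100 and 148: 248
s5's leaf is at depth 2, giving a 2-bit codeword.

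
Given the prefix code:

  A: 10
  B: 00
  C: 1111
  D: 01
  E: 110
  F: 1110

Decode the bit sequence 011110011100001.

DFDEBD

Read left to right; each codeword is recognised as soon as it completes (prefix code):
  01→D | 1110→F | 01→D | 110→E | 00→B | 01→D
Decoded message: DFDEBD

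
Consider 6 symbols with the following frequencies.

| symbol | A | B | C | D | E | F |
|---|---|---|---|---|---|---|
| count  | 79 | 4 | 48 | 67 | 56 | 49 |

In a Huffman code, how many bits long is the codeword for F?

Build the tree from the bottom:
combine B(4), C(48) → 52
combine F(49), 52 → 101
combine E(56), D(67) → 123
combine A(79), 101 → 180
combine 123, 180 → 303
F's leaf is at depth 3, giving a 3-bit codeword.

3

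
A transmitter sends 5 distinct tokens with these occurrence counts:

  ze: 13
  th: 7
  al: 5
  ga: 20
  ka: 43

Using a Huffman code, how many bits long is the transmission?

170

Merge the two smallest weights repeatedly:
combine al(5), th(7) → 12
combine 12, ze(13) → 25
combine ga(20), 25 → 45
combine ka(43), 45 → 88
Each symbol's bit-cost is frequency × depth; summing gives 170 bits (equivalently 12 + 25 + 45 + 88).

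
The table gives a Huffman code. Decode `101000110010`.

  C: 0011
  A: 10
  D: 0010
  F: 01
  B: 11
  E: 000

Read left to right; each codeword is recognised as soon as it completes (prefix code):
  10→A | 10→A | 0011→C | 0010→D
Decoded message: AACD

AACD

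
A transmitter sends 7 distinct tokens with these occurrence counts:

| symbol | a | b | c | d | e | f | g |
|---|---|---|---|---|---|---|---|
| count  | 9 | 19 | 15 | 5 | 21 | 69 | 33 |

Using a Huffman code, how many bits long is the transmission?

Merge the two smallest weights repeatedly:
merge d(5) and a(9): 14
merge 14 and c(15): 29
merge b(19) and e(21): 40
merge 29 and g(33): 62
merge 40 and 62: 102
merge f(69) and 102: 171
Each symbol's bit-cost is frequency × depth; summing gives 418 bits (equivalently 14 + 29 + 40 + 62 + 102 + 171).

418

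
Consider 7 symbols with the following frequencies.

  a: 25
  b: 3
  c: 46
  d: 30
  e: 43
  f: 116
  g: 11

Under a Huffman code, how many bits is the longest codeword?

5

Merge the two lowest-weight nodes at each step:
merge b(3) and g(11): 14
merge 14 and a(25): 39
merge d(30) and 39: 69
merge e(43) and c(46): 89
merge 69 and 89: 158
merge f(116) and 158: 274
The rarest symbols sit at the bottom; the longest codeword is 5 bits.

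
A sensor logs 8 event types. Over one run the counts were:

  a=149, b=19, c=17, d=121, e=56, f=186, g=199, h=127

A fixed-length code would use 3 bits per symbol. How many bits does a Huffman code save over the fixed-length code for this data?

257

Fixed-length: 3 bits × 874 symbols = 2622 bits.
Huffman merges:
c(17) + b(19) → 36
36 + e(56) → 92
92 + d(121) → 213
h(127) + a(149) → 276
f(186) + g(199) → 385
213 + 276 → 489
385 + 489 → 874
Huffman total = 36 + 92 + 213 + 276 + 385 + 489 + 874 = 2365 bits.
Saving = 2622 − 2365 = 257 bits.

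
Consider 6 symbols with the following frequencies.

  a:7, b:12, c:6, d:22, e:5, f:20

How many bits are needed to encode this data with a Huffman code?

173

Merge the two smallest weights repeatedly:
merge e(5) and c(6): 11
merge a(7) and 11: 18
merge b(12) and 18: 30
merge f(20) and d(22): 42
merge 30 and 42: 72
Total encoded bits = sum of merged weights = 11 + 18 + 30 + 42 + 72 = 173.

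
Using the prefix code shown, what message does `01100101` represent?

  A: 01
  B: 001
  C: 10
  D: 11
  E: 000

ACAA

Read left to right; each codeword is recognised as soon as it completes (prefix code):
  01→A | 10→C | 01→A | 01→A
Decoded message: ACAA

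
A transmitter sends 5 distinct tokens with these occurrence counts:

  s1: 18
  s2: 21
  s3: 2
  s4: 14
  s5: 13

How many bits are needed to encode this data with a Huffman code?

Greedily combine the two least-frequent nodes:
merge s3(2) and s5(13): 15
merge s4(14) and 15: 29
merge s1(18) and s2(21): 39
merge 29 and 39: 68
The encoded length is the sum of every internal node's weight: 15 + 29 + 39 + 68 = 151 bits.

151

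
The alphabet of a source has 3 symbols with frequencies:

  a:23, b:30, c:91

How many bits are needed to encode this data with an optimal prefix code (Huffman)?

197

Merge the two smallest weights repeatedly:
merge a(23) and b(30): 53
merge 53 and c(91): 144
Each symbol's bit-cost is frequency × depth; summing gives 197 bits (equivalently 53 + 144).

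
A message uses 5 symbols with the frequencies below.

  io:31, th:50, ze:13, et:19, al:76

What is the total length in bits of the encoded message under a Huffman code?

397

Greedily combine the two least-frequent nodes:
merge ze(13) and et(19): 32
merge io(31) and 32: 63
merge th(50) and 63: 113
merge al(76) and 113: 189
Each symbol's bit-cost is frequency × depth; summing gives 397 bits (equivalently 32 + 63 + 113 + 189).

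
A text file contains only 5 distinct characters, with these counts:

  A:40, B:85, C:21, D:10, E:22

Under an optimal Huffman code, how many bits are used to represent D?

4

Repeatedly merge the two smallest:
combine D(10), C(21) → 31
combine E(22), 31 → 53
combine A(40), 53 → 93
combine B(85), 93 → 178
D's leaf is at depth 4, giving a 4-bit codeword.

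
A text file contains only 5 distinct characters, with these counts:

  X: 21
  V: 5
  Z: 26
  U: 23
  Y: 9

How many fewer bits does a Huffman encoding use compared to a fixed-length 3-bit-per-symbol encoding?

Fixed-length: 3 bits × 84 symbols = 252 bits.
Huffman merges:
merge V(5) and Y(9): 14
merge 14 and X(21): 35
merge U(23) and Z(26): 49
merge 35 and 49: 84
Huffman total = 14 + 35 + 49 + 84 = 182 bits.
Saving = 252 − 182 = 70 bits.

70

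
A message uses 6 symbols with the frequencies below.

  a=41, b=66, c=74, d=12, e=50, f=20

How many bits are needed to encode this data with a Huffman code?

631

Merge the two smallest weights repeatedly:
d(12) + f(20) → 32
32 + a(41) → 73
e(50) + b(66) → 116
73 + c(74) → 147
116 + 147 → 263
The encoded length is the sum of every internal node's weight: 32 + 73 + 116 + 147 + 263 = 631 bits.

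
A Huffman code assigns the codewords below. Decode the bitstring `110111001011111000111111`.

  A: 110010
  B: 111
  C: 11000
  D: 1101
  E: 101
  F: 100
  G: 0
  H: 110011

DABCBB

Read left to right; each codeword is recognised as soon as it completes (prefix code):
  1101→D | 110010→A | 111→B | 11000→C | 111→B | 111→B
Decoded message: DABCBB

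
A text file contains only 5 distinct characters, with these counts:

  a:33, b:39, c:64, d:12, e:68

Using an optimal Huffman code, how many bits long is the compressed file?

Merge the two smallest weights repeatedly:
merge d(12) and a(33): 45
merge b(39) and 45: 84
merge c(64) and e(68): 132
merge 84 and 132: 216
Each symbol's bit-cost is frequency × depth; summing gives 477 bits (equivalently 45 + 84 + 132 + 216).

477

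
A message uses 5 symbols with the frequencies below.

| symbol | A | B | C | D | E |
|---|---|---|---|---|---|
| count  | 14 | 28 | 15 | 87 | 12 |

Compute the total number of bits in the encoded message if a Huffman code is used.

292

Merge the two smallest weights repeatedly:
merge E(12) and A(14): 26
merge C(15) and 26: 41
merge B(28) and 41: 69
merge 69 and D(87): 156
The encoded length is the sum of every internal node's weight: 26 + 41 + 69 + 156 = 292 bits.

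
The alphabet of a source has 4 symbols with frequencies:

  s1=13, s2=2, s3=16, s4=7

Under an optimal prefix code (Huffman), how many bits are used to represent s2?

3

Build the tree from the bottom:
combine s2(2), s4(7) → 9
combine 9, s1(13) → 22
combine s3(16), 22 → 38
s2 sits 3 levels below the root, so its codeword is 3 bits.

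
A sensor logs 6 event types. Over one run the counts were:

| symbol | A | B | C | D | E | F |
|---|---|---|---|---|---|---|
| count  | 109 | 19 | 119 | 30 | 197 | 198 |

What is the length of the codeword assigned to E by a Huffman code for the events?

Repeatedly merge the two smallest:
merge B(19) and D(30): 49
merge 49 and A(109): 158
merge C(119) and 158: 277
merge E(197) and F(198): 395
merge 277 and 395: 672
The subtree containing E is merged 2 times, so code length = 2.

2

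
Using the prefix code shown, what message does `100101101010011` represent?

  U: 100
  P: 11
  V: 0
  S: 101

USSVUP

Read left to right; each codeword is recognised as soon as it completes (prefix code):
  100→U | 101→S | 101→S | 0→V | 100→U | 11→P
Decoded message: USSVUP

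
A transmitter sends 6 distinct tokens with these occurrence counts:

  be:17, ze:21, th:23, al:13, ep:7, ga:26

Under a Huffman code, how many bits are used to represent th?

Huffman merges, smallest pair first:
merge ep(7) and al(13): 20
merge be(17) and 20: 37
merge ze(21) and th(23): 44
merge ga(26) and 37: 63
merge 44 and 63: 107
th's leaf is at depth 2, giving a 2-bit codeword.

2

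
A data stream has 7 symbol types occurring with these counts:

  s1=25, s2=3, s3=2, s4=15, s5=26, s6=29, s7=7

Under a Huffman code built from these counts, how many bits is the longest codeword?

Merge the two lowest-weight nodes at each step:
s3(2) + s2(3) → 5
5 + s7(7) → 12
12 + s4(15) → 27
s1(25) + s5(26) → 51
27 + s6(29) → 56
51 + 56 → 107
The rarest symbols sit at the bottom; the longest codeword is 5 bits.

5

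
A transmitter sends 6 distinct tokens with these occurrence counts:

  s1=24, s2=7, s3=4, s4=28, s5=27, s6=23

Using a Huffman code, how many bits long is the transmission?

271

Build the Huffman tree bottom-up:
combine s3(4), s2(7) → 11
combine 11, s6(23) → 34
combine s1(24), s5(27) → 51
combine s4(28), 34 → 62
combine 51, 62 → 113
Total encoded bits = sum of merged weights = 11 + 34 + 51 + 62 + 113 = 271.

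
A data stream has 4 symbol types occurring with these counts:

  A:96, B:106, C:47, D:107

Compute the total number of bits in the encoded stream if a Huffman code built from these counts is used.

712

Build the Huffman tree bottom-up:
combine C(47), A(96) → 143
combine B(106), D(107) → 213
combine 143, 213 → 356
The encoded length is the sum of every internal node's weight: 143 + 213 + 356 = 712 bits.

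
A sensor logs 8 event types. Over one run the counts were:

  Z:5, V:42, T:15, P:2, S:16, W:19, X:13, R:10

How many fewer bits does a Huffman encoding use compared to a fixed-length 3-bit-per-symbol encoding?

Fixed-length: 3 bits × 122 symbols = 366 bits.
Huffman merges:
P(2) + Z(5) → 7
7 + R(10) → 17
X(13) + T(15) → 28
S(16) + 17 → 33
W(19) + 28 → 47
33 + V(42) → 75
47 + 75 → 122
Huffman total = 7 + 17 + 28 + 33 + 47 + 75 + 122 = 329 bits.
Saving = 366 − 329 = 37 bits.

37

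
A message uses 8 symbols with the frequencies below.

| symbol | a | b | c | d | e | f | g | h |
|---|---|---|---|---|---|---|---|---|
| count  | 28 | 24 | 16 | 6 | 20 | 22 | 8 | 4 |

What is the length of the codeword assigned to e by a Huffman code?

3

Build the tree from the bottom:
merge h(4) and d(6): 10
merge g(8) and 10: 18
merge c(16) and 18: 34
merge e(20) and f(22): 42
merge b(24) and a(28): 52
merge 34 and 42: 76
merge 52 and 76: 128
e's leaf is at depth 3, giving a 3-bit codeword.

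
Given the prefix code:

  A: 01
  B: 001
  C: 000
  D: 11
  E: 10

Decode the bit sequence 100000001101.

ECCDA

Read left to right; each codeword is recognised as soon as it completes (prefix code):
  10→E | 000→C | 000→C | 11→D | 01→A
Decoded message: ECCDA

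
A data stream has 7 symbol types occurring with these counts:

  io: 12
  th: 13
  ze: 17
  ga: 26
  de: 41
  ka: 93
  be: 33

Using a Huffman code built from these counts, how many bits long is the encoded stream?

586

Greedily combine the two least-frequent nodes:
merge io(12) and th(13): 25
merge ze(17) and 25: 42
merge ga(26) and be(33): 59
merge de(41) and 42: 83
merge 59 and 83: 142
merge ka(93) and 142: 235
Each symbol's bit-cost is frequency × depth; summing gives 586 bits (equivalently 25 + 42 + 59 + 83 + 142 + 235).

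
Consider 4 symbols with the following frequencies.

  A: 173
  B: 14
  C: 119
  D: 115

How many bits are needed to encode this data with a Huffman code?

798

Build the Huffman tree bottom-up:
combine B(14), D(115) → 129
combine C(119), 129 → 248
combine A(173), 248 → 421
Total encoded bits = sum of merged weights = 129 + 248 + 421 = 798.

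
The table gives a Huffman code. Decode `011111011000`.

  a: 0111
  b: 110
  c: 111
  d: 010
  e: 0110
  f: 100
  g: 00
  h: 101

abbg

Read left to right; each codeword is recognised as soon as it completes (prefix code):
  0111→a | 110→b | 110→b | 00→g
Decoded message: abbg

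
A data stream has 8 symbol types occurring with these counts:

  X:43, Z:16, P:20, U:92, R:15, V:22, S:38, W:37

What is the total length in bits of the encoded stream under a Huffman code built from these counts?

Greedily combine the two least-frequent nodes:
merge R(15) and Z(16): 31
merge P(20) and V(22): 42
merge 31 and W(37): 68
merge S(38) and 42: 80
merge X(43) and 68: 111
merge 80 and U(92): 172
merge 111 and 172: 283
Total encoded bits = sum of merged weights = 31 + 42 + 68 + 80 + 111 + 172 + 283 = 787.

787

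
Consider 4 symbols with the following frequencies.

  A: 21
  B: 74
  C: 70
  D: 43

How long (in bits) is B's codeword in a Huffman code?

Repeatedly merge the two smallest:
A(21) + D(43) → 64
64 + C(70) → 134
B(74) + 134 → 208
B is a child of the root — depth 1, so its codeword is a single bit.

1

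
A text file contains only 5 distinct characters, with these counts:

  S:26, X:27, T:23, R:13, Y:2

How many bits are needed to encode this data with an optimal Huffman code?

197

Merge the two smallest weights repeatedly:
combine Y(2), R(13) → 15
combine 15, T(23) → 38
combine S(26), X(27) → 53
combine 38, 53 → 91
Each symbol's bit-cost is frequency × depth; summing gives 197 bits (equivalently 15 + 38 + 53 + 91).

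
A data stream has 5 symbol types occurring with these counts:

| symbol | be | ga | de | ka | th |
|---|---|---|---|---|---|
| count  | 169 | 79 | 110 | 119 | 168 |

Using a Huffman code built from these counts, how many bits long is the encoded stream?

Greedily combine the two least-frequent nodes:
ga(79) + de(110) → 189
ka(119) + th(168) → 287
be(169) + 189 → 358
287 + 358 → 645
Each symbol's bit-cost is frequency × depth; summing gives 1479 bits (equivalently 189 + 287 + 358 + 645).

1479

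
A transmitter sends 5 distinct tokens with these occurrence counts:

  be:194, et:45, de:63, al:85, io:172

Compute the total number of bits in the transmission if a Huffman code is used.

Merge the two smallest weights repeatedly:
combine et(45), de(63) → 108
combine al(85), 108 → 193
combine io(172), 193 → 365
combine be(194), 365 → 559
The encoded length is the sum of every internal node's weight: 108 + 193 + 365 + 559 = 1225 bits.

1225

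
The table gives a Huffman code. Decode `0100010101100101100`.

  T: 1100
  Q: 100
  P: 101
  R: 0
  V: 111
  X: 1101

RQRPRTPQ

Read left to right; each codeword is recognised as soon as it completes (prefix code):
  0→R | 100→Q | 0→R | 101→P | 0→R | 1100→T | 101→P | 100→Q
Decoded message: RQRPRTPQ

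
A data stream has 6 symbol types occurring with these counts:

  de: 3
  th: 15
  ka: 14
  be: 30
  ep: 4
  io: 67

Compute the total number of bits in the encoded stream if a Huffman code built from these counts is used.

263

Greedily combine the two least-frequent nodes:
de(3) + ep(4) → 7
7 + ka(14) → 21
th(15) + 21 → 36
be(30) + 36 → 66
66 + io(67) → 133
Each symbol's bit-cost is frequency × depth; summing gives 263 bits (equivalently 7 + 21 + 36 + 66 + 133).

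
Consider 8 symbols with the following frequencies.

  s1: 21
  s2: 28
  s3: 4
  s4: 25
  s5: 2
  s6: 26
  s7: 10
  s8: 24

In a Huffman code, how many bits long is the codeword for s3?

5

Huffman merges, smallest pair first:
merge s5(2) and s3(4): 6
merge 6 and s7(10): 16
merge 16 and s1(21): 37
merge s8(24) and s4(25): 49
merge s6(26) and s2(28): 54
merge 37 and 49: 86
merge 54 and 86: 140
s3 sits 5 levels below the root, so its codeword is 5 bits.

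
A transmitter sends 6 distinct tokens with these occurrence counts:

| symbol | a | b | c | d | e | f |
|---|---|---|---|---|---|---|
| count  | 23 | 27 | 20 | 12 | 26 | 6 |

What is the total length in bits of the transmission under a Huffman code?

Greedily combine the two least-frequent nodes:
merge f(6) and d(12): 18
merge 18 and c(20): 38
merge a(23) and e(26): 49
merge b(27) and 38: 65
merge 49 and 65: 114
Total encoded bits = sum of merged weights = 18 + 38 + 49 + 65 + 114 = 284.

284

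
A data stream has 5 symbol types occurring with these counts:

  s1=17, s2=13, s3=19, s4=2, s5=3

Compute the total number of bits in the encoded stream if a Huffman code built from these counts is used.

112

Greedily combine the two least-frequent nodes:
merge s4(2) and s5(3): 5
merge 5 and s2(13): 18
merge s1(17) and 18: 35
merge s3(19) and 35: 54
The encoded length is the sum of every internal node's weight: 5 + 18 + 35 + 54 = 112 bits.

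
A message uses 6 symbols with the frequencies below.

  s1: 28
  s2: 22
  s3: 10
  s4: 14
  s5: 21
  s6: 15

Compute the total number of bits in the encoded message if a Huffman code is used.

280

Merge the two smallest weights repeatedly:
combine s3(10), s4(14) → 24
combine s6(15), s5(21) → 36
combine s2(22), 24 → 46
combine s1(28), 36 → 64
combine 46, 64 → 110
The encoded length is the sum of every internal node's weight: 24 + 36 + 46 + 64 + 110 = 280 bits.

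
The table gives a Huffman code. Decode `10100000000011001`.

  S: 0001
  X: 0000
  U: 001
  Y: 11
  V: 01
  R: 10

Read left to right; each codeword is recognised as soon as it completes (prefix code):
  10→R | 10→R | 0000→X | 0000→X | 11→Y | 001→U
Decoded message: RRXXYU

RRXXYU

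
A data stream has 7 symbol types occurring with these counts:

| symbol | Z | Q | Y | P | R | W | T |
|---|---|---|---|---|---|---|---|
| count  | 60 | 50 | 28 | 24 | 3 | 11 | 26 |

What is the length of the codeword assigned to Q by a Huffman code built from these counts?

Huffman merges, smallest pair first:
combine R(3), W(11) → 14
combine 14, P(24) → 38
combine T(26), Y(28) → 54
combine 38, Q(50) → 88
combine 54, Z(60) → 114
combine 88, 114 → 202
The subtree containing Q is merged 2 times, so code length = 2.

2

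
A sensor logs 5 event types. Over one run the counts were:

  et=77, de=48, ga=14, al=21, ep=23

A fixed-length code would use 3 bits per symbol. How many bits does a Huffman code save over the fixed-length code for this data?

167

Fixed-length: 3 bits × 183 symbols = 549 bits.
Huffman merges:
merge ga(14) and al(21): 35
merge ep(23) and 35: 58
merge de(48) and 58: 106
merge et(77) and 106: 183
Huffman total = 35 + 58 + 106 + 183 = 382 bits.
Saving = 549 − 382 = 167 bits.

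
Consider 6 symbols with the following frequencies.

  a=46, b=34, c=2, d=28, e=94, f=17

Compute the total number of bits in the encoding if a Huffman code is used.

494

Merge the two smallest weights repeatedly:
combine c(2), f(17) → 19
combine 19, d(28) → 47
combine b(34), a(46) → 80
combine 47, 80 → 127
combine e(94), 127 → 221
Each symbol's bit-cost is frequency × depth; summing gives 494 bits (equivalently 19 + 47 + 80 + 127 + 221).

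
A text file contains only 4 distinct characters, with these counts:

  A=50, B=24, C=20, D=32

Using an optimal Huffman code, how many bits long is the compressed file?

Merge the two smallest weights repeatedly:
C(20) + B(24) → 44
D(32) + 44 → 76
A(50) + 76 → 126
Total encoded bits = sum of merged weights = 44 + 76 + 126 = 246.

246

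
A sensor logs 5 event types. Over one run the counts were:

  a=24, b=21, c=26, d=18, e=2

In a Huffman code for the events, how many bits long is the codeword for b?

2

Repeatedly merge the two smallest:
combine e(2), d(18) → 20
combine 20, b(21) → 41
combine a(24), c(26) → 50
combine 41, 50 → 91
b sits 2 levels below the root, so its codeword is 2 bits.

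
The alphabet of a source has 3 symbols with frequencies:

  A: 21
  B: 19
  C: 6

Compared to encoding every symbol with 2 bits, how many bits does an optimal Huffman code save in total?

21

Fixed-length: 2 bits × 46 symbols = 92 bits.
Huffman merges:
merge C(6) and B(19): 25
merge A(21) and 25: 46
Huffman total = 25 + 46 = 71 bits.
Saving = 92 − 71 = 21 bits.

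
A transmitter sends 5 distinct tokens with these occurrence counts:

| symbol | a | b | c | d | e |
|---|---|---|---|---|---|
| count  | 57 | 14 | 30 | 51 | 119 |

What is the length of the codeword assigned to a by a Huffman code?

Repeatedly merge the two smallest:
combine b(14), c(30) → 44
combine 44, d(51) → 95
combine a(57), 95 → 152
combine e(119), 152 → 271
The subtree containing a is merged 2 times, so code length = 2.

2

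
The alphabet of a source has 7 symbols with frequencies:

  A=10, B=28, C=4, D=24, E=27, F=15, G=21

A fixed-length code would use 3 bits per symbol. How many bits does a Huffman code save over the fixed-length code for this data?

Fixed-length: 3 bits × 129 symbols = 387 bits.
Huffman merges:
combine C(4), A(10) → 14
combine 14, F(15) → 29
combine G(21), D(24) → 45
combine E(27), B(28) → 55
combine 29, 45 → 74
combine 55, 74 → 129
Huffman total = 14 + 29 + 45 + 55 + 74 + 129 = 346 bits.
Saving = 387 − 346 = 41 bits.

41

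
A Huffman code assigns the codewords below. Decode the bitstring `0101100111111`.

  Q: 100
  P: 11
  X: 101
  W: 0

WXQPPP

Read left to right; each codeword is recognised as soon as it completes (prefix code):
  0→W | 101→X | 100→Q | 11→P | 11→P | 11→P
Decoded message: WXQPPP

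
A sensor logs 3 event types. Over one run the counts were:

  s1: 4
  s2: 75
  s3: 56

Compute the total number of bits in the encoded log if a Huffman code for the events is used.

Greedily combine the two least-frequent nodes:
combine s1(4), s3(56) → 60
combine 60, s2(75) → 135
The encoded length is the sum of every internal node's weight: 60 + 135 = 195 bits.

195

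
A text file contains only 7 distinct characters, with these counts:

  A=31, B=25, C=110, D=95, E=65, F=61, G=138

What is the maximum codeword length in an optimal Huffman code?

4

Merge the two lowest-weight nodes at each step:
combine B(25), A(31) → 56
combine 56, F(61) → 117
combine E(65), D(95) → 160
combine C(110), 117 → 227
combine G(138), 160 → 298
combine 227, 298 → 525
The first pair merged (B, A) ends up deepest, at depth 4.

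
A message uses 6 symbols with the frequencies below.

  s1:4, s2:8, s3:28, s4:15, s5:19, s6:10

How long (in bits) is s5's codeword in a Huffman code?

Repeatedly merge the two smallest:
combine s1(4), s2(8) → 12
combine s6(10), 12 → 22
combine s4(15), s5(19) → 34
combine 22, s3(28) → 50
combine 34, 50 → 84
s5's leaf is at depth 2, giving a 2-bit codeword.

2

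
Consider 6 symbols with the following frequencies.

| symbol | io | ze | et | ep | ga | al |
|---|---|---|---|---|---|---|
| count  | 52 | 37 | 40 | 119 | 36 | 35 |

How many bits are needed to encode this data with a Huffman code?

Merge the two smallest weights repeatedly:
combine al(35), ga(36) → 71
combine ze(37), et(40) → 77
combine io(52), 71 → 123
combine 77, ep(119) → 196
combine 123, 196 → 319
Total encoded bits = sum of merged weights = 71 + 77 + 123 + 196 + 319 = 786.

786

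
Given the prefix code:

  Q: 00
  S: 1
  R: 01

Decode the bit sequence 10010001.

SQSQR

Read left to right; each codeword is recognised as soon as it completes (prefix code):
  1→S | 00→Q | 1→S | 00→Q | 01→R
Decoded message: SQSQR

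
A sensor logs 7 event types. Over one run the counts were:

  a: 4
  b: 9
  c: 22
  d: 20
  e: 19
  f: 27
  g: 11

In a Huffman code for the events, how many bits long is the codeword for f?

2

Repeatedly merge the two smallest:
combine a(4), b(9) → 13
combine g(11), 13 → 24
combine e(19), d(20) → 39
combine c(22), 24 → 46
combine f(27), 39 → 66
combine 46, 66 → 112
The subtree containing f is merged 2 times, so code length = 2.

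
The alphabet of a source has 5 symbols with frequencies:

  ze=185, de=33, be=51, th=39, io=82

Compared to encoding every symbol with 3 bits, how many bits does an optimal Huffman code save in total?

380

Fixed-length: 3 bits × 390 symbols = 1170 bits.
Huffman merges:
combine de(33), th(39) → 72
combine be(51), 72 → 123
combine io(82), 123 → 205
combine ze(185), 205 → 390
Huffman total = 72 + 123 + 205 + 390 = 790 bits.
Saving = 1170 − 790 = 380 bits.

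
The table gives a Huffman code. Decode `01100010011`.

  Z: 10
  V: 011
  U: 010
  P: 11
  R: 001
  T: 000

VTZV

Read left to right; each codeword is recognised as soon as it completes (prefix code):
  011→V | 000→T | 10→Z | 011→V
Decoded message: VTZV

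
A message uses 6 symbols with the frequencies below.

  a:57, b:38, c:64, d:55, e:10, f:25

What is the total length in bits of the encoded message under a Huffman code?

606

Greedily combine the two least-frequent nodes:
e(10) + f(25) → 35
35 + b(38) → 73
d(55) + a(57) → 112
c(64) + 73 → 137
112 + 137 → 249
Each symbol's bit-cost is frequency × depth; summing gives 606 bits (equivalently 35 + 73 + 112 + 137 + 249).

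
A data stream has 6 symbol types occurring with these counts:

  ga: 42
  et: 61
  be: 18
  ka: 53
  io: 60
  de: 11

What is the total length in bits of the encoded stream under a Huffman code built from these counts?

590

Greedily combine the two least-frequent nodes:
de(11) + be(18) → 29
29 + ga(42) → 71
ka(53) + io(60) → 113
et(61) + 71 → 132
113 + 132 → 245
The encoded length is the sum of every internal node's weight: 29 + 71 + 113 + 132 + 245 = 590 bits.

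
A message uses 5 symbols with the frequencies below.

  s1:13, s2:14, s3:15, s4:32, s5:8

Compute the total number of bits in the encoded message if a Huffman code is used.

Build the Huffman tree bottom-up:
s5(8) + s1(13) → 21
s2(14) + s3(15) → 29
21 + 29 → 50
s4(32) + 50 → 82
Each symbol's bit-cost is frequency × depth; summing gives 182 bits (equivalently 21 + 29 + 50 + 82).

182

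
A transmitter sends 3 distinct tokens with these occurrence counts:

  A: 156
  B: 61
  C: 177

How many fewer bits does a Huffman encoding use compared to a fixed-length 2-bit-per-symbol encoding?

177

Fixed-length: 2 bits × 394 symbols = 788 bits.
Huffman merges:
combine B(61), A(156) → 217
combine C(177), 217 → 394
Huffman total = 217 + 394 = 611 bits.
Saving = 788 − 611 = 177 bits.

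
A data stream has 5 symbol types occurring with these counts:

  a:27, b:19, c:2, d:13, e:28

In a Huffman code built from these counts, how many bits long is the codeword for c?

Huffman merges, smallest pair first:
c(2) + d(13) → 15
15 + b(19) → 34
a(27) + e(28) → 55
34 + 55 → 89
c's leaf is at depth 3, giving a 3-bit codeword.

3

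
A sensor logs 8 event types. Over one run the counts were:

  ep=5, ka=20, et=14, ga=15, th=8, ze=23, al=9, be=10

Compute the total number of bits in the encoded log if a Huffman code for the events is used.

Build the Huffman tree bottom-up:
ep(5) + th(8) → 13
al(9) + be(10) → 19
13 + et(14) → 27
ga(15) + 19 → 34
ka(20) + ze(23) → 43
27 + 34 → 61
43 + 61 → 104
The encoded length is the sum of every internal node's weight: 13 + 19 + 27 + 34 + 43 + 61 + 104 = 301 bits.

301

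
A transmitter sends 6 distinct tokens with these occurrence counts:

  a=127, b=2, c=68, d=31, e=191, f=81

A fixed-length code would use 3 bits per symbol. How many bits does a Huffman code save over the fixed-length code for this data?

Fixed-length: 3 bits × 500 symbols = 1500 bits.
Huffman merges:
merge b(2) and d(31): 33
merge 33 and c(68): 101
merge f(81) and 101: 182
merge a(127) and 182: 309
merge e(191) and 309: 500
Huffman total = 33 + 101 + 182 + 309 + 500 = 1125 bits.
Saving = 1500 − 1125 = 375 bits.

375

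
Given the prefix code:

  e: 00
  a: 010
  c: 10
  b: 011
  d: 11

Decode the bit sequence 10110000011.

cdeeb

Read left to right; each codeword is recognised as soon as it completes (prefix code):
  10→c | 11→d | 00→e | 00→e | 011→b
Decoded message: cdeeb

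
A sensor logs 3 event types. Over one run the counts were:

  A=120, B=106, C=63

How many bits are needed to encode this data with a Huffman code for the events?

458

Build the Huffman tree bottom-up:
C(63) + B(106) → 169
A(120) + 169 → 289
Total encoded bits = sum of merged weights = 169 + 289 = 458.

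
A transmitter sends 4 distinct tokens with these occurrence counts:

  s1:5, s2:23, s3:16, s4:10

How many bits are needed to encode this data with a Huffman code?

Merge the two smallest weights repeatedly:
s1(5) + s4(10) → 15
15 + s3(16) → 31
s2(23) + 31 → 54
The encoded length is the sum of every internal node's weight: 15 + 31 + 54 = 100 bits.

100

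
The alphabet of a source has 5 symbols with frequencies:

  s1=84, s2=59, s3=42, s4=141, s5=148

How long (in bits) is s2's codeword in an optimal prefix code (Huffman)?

Build the tree from the bottom:
s3(42) + s2(59) → 101
s1(84) + 101 → 185
s4(141) + s5(148) → 289
185 + 289 → 474
The subtree containing s2 is merged 3 times, so code length = 3.

3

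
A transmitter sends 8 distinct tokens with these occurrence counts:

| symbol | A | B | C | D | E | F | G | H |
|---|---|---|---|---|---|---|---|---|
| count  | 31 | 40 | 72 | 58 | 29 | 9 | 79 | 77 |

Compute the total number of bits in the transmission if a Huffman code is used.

1136

Merge the two smallest weights repeatedly:
F(9) + E(29) → 38
A(31) + 38 → 69
B(40) + D(58) → 98
69 + C(72) → 141
H(77) + G(79) → 156
98 + 141 → 239
156 + 239 → 395
The encoded length is the sum of every internal node's weight: 38 + 69 + 98 + 141 + 156 + 239 + 395 = 1136 bits.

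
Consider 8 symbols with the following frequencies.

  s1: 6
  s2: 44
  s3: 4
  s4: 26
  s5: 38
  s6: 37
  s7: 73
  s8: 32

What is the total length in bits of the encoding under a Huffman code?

Merge the two smallest weights repeatedly:
merge s3(4) and s1(6): 10
merge 10 and s4(26): 36
merge s8(32) and 36: 68
merge s6(37) and s5(38): 75
merge s2(44) and 68: 112
merge s7(73) and 75: 148
merge 112 and 148: 260
The encoded length is the sum of every internal node's weight: 10 + 36 + 68 + 75 + 112 + 148 + 260 = 709 bits.

709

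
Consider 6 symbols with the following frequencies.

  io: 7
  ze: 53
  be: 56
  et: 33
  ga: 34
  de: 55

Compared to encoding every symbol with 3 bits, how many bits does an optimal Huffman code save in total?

Fixed-length: 3 bits × 238 symbols = 714 bits.
Huffman merges:
io(7) + et(33) → 40
ga(34) + 40 → 74
ze(53) + de(55) → 108
be(56) + 74 → 130
108 + 130 → 238
Huffman total = 40 + 74 + 108 + 130 + 238 = 590 bits.
Saving = 714 − 590 = 124 bits.

124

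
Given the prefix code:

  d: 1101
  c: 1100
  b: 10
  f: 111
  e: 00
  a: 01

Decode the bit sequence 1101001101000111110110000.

dedeafbce

Read left to right; each codeword is recognised as soon as it completes (prefix code):
  1101→d | 00→e | 1101→d | 00→e | 01→a | 111→f | 10→b | 1100→c | 00→e
Decoded message: dedeafbce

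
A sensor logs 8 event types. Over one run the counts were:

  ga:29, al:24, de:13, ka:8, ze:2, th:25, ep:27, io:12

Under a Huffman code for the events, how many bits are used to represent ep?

Build the tree from the bottom:
ze(2) + ka(8) → 10
10 + io(12) → 22
de(13) + 22 → 35
al(24) + th(25) → 49
ep(27) + ga(29) → 56
35 + 49 → 84
56 + 84 → 140
ep sits 2 levels below the root, so its codeword is 2 bits.

2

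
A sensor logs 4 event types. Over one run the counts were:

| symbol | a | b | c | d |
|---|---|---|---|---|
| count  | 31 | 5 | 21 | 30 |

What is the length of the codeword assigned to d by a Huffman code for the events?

Repeatedly merge the two smallest:
b(5) + c(21) → 26
26 + d(30) → 56
a(31) + 56 → 87
d sits 2 levels below the root, so its codeword is 2 bits.

2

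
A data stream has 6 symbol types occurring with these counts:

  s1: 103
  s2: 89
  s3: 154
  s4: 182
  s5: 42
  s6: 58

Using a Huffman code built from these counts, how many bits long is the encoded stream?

Build the Huffman tree bottom-up:
s5(42) + s6(58) → 100
s2(89) + 100 → 189
s1(103) + s3(154) → 257
s4(182) + 189 → 371
257 + 371 → 628
The encoded length is the sum of every internal node's weight: 100 + 189 + 257 + 371 + 628 = 1545 bits.

1545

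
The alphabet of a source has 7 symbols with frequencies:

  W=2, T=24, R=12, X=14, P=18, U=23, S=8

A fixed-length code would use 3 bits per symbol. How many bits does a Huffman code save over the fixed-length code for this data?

Fixed-length: 3 bits × 101 symbols = 303 bits.
Huffman merges:
W(2) + S(8) → 10
10 + R(12) → 22
X(14) + P(18) → 32
22 + U(23) → 45
T(24) + 32 → 56
45 + 56 → 101
Huffman total = 10 + 22 + 32 + 45 + 56 + 101 = 266 bits.
Saving = 303 − 266 = 37 bits.

37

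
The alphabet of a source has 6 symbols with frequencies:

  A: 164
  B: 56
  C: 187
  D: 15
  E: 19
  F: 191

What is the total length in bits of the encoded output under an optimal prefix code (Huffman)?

Greedily combine the two least-frequent nodes:
D(15) + E(19) → 34
34 + B(56) → 90
90 + A(164) → 254
C(187) + F(191) → 378
254 + 378 → 632
Total encoded bits = sum of merged weights = 34 + 90 + 254 + 378 + 632 = 1388.

1388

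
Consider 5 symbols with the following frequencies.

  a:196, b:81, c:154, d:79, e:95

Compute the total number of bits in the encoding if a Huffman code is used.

1370

Merge the two smallest weights repeatedly:
combine d(79), b(81) → 160
combine e(95), c(154) → 249
combine 160, a(196) → 356
combine 249, 356 → 605
The encoded length is the sum of every internal node's weight: 160 + 249 + 356 + 605 = 1370 bits.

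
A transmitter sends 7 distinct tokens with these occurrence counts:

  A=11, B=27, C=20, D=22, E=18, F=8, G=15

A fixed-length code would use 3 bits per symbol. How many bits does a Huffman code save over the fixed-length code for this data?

30

Fixed-length: 3 bits × 121 symbols = 363 bits.
Huffman merges:
F(8) + A(11) → 19
G(15) + E(18) → 33
19 + C(20) → 39
D(22) + B(27) → 49
33 + 39 → 72
49 + 72 → 121
Huffman total = 19 + 33 + 39 + 49 + 72 + 121 = 333 bits.
Saving = 363 − 333 = 30 bits.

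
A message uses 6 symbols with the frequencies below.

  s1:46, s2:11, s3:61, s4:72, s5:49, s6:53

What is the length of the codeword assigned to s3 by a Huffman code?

Build the tree from the bottom:
combine s2(11), s1(46) → 57
combine s5(49), s6(53) → 102
combine 57, s3(61) → 118
combine s4(72), 102 → 174
combine 118, 174 → 292
s3's leaf is at depth 2, giving a 2-bit codeword.

2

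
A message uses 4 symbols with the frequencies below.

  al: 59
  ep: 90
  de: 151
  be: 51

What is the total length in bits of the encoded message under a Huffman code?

Greedily combine the two least-frequent nodes:
combine be(51), al(59) → 110
combine ep(90), 110 → 200
combine de(151), 200 → 351
Each symbol's bit-cost is frequency × depth; summing gives 661 bits (equivalently 110 + 200 + 351).

661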